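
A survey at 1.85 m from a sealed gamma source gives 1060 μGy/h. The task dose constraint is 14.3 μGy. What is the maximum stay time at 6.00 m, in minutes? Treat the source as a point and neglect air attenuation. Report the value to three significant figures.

Applying the 1/r² law, rate at 6.00 m:
(1.85/6.00)² = 0.09507, so 1060 × 0.09507 = 100.8 μGy/h.
Stay time = 14.3 μGy ÷ 100.8 μGy/h = 0.1419 h = 8.514 min.

8.51 min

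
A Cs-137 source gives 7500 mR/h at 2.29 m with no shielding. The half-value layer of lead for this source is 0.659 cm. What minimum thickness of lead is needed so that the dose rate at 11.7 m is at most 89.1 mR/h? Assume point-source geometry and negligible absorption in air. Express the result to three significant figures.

At 11.7 m, distance alone gives 7500 × (2.29/11.7)² = 7500 × 0.03831 = 287.3 mR/h.
Further attenuation needed: 287.3/89.1 = 3.224.
n = log₂(3.224) = 1.689 half-value layers.
Thickness = 1.689 × 0.659 cm = 1.113 cm.

1.11 cm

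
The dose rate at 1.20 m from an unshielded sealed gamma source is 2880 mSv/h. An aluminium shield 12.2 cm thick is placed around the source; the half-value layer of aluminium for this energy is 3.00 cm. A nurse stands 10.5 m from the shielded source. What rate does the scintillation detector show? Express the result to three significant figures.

2.24 mSv/h

Distance alone: 2880 × (1.20/10.5)² = 2880 × 0.01306 = 37.61 mSv/h.
Shield: 12.2/3.00 = 4.067 half-value layers → attenuation 2^(−4.067) = 0.05966.
Combined: 37.61 × 0.05966 = 2.244 mSv/h.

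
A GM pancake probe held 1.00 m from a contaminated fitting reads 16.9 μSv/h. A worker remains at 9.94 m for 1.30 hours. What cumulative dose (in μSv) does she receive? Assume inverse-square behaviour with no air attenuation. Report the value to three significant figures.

0.222 μSv

Using I₁d₁² = I₂d₂², rate at 9.94 m:
(1.00/9.94)² = 0.01012, so 16.9 × 0.01012 = 0.1710 μSv/h.
Dose = rate × time = 0.1710 μSv/h × 1.300 h = 0.2223 μSv.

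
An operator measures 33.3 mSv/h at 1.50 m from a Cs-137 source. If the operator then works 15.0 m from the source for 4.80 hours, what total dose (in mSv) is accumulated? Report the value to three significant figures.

Intensity scales as (d₁/d₂)², so rate at 15.0 m:
(1.50/15.0)² = 0.01000, so 33.3 × 0.01000 = 0.3330 mSv/h.
Dose = rate × time = 0.3330 mSv/h × 4.800 h = 1.598 mSv.

1.60 mSv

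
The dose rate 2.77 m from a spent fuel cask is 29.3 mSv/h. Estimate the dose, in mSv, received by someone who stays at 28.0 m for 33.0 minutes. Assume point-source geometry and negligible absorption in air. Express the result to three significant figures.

Applying the 1/r² law, rate at 28.0 m:
(2.77/28.0)² = 0.009787, so 29.3 × 0.009787 = 0.2868 mSv/h.
Dose = rate × time = 0.2868 mSv/h × 0.5500 h = 0.1577 mSv.

0.158 mSv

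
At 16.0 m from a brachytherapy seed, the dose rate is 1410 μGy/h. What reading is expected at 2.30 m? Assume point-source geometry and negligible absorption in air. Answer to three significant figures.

Applying the 1/r² law, the rate at 2.30 m is
1410 × (16.0/2.30)² = 1410 × 48.39 = 68230 μGy/h.

68200 μGy/h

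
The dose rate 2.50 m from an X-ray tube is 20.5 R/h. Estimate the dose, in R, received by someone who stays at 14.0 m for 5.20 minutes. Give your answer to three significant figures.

0.0567 R

Since intensity falls as 1/r², rate at 14.0 m:
(2.50/14.0)² = 0.03189, so 20.5 × 0.03189 = 0.6537 R/h.
Dose = rate × time = 0.6537 R/h × 0.08667 h = 0.05666 R.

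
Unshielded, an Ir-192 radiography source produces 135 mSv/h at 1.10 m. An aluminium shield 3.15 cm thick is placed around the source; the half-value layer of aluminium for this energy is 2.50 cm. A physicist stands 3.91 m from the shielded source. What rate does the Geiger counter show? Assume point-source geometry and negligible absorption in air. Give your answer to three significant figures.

Distance alone: (1.10/3.91)² = 0.07915, so 135 × 0.07915 = 10.69 mSv/h.
Shield: 3.15/2.50 = 1.260 half-value layers → attenuation 2^(−1.260) = 0.4175.
Combined: 10.69 × 0.4175 = 4.463 mSv/h.

4.46 mSv/h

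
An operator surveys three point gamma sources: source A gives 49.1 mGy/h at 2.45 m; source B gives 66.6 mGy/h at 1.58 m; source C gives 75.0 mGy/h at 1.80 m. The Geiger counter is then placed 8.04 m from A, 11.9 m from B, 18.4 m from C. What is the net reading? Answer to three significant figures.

Each source contributes Iᵢ·(dᵢ/rᵢ)²; contributions add.
A: 49.1 × (2.45/8.04)² = 4.559 mGy/h
B: 66.6 × (1.58/11.9)² = 1.174 mGy/h
C: 75.0 × (1.80/18.4)² = 0.7177 mGy/h
Total = 4.559 + 1.174 + 0.7177 = 6.451 mGy/h.

6.45 mGy/h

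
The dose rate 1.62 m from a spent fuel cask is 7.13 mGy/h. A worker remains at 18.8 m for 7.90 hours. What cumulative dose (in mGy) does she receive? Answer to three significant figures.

Applying the 1/r² law, rate at 18.8 m:
7.13 × (1.62/18.8)² = 7.13 × 0.007425 = 0.05294 mGy/h.
Dose = rate × time = 0.05294 mGy/h × 7.900 h = 0.4182 mGy.

0.418 mGy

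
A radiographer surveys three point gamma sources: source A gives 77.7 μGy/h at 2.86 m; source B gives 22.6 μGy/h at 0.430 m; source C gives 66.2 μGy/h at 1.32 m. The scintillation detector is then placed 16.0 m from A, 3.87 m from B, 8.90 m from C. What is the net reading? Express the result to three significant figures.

4.22 μGy/h

By superposition, sum each source's inverse-square contribution:
A: 77.7 × (2.86/16.0)² = 2.483 μGy/h
B: 22.6 × (0.430/3.87)² = 0.2790 μGy/h
C: 66.2 × (1.32/8.90)² = 1.456 μGy/h
Total = 2.483 + 0.2790 + 1.456 = 4.218 μGy/h.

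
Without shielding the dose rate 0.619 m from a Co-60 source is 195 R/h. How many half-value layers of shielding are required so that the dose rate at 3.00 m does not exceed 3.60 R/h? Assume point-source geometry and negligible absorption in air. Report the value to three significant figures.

1.21 half-value layers

At 3.00 m, distance alone gives 195 × (0.619/3.00)² = 195 × 0.04257 = 8.301 R/h.
Further attenuation needed: 8.301/3.60 = 2.306.
n = log₂(2.306) = 1.205 half-value layers.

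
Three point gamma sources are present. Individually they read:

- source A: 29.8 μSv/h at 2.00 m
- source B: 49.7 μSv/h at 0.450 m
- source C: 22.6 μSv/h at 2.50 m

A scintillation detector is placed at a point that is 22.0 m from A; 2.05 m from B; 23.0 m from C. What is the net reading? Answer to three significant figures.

2.91 μSv/h

Each source contributes Iᵢ·(dᵢ/rᵢ)²; contributions add.
A: 29.8 × (2.00/22.0)² = 0.2463 μSv/h
B: 49.7 × (0.450/2.05)² = 2.395 μSv/h
C: 22.6 × (2.50/23.0)² = 0.2670 μSv/h
Total = 0.2463 + 2.395 + 0.2670 = 2.908 μSv/h.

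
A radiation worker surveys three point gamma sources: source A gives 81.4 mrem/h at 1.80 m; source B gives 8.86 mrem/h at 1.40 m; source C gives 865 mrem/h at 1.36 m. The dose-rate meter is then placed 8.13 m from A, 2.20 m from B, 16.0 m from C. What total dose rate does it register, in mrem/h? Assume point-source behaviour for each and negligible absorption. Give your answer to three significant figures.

By superposition, sum each source's inverse-square contribution:
A: 81.4 × (1.80/8.13)² = 3.990 mrem/h
B: 8.86 × (1.40/2.20)² = 3.588 mrem/h
C: 865 × (1.36/16.0)² = 6.250 mrem/h
Total = 3.990 + 3.588 + 6.250 = 13.83 mrem/h.

13.8 mrem/h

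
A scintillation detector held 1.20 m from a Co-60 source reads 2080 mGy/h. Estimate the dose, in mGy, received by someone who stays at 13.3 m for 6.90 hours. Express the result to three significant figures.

Since intensity falls as 1/r², rate at 13.3 m:
2080 × (1.20/13.3)² = 2080 × 0.008141 = 16.93 mGy/h.
Dose = rate × time = 16.93 mGy/h × 6.900 h = 116.8 mGy.

117 mGy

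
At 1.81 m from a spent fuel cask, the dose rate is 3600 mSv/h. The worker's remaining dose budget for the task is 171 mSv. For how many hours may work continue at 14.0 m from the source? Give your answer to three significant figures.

2.84 h

Applying the 1/r² law, rate at 14.0 m:
(1.81/14.0)² = 0.01671, so 3600 × 0.01671 = 60.16 mSv/h.
Stay time = 171 mSv ÷ 60.16 mSv/h = 2.842 h.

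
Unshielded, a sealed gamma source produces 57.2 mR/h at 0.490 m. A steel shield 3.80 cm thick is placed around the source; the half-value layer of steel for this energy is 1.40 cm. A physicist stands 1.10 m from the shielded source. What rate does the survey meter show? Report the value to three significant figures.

1.73 mR/h

Distance alone: 57.2 × (0.490/1.10)² = 57.2 × 0.1984 = 11.35 mR/h.
Shield: 3.80/1.40 = 2.714 half-value layers → attenuation 2^(−2.714) = 0.1524.
Combined: 11.35 × 0.1524 = 1.730 mR/h.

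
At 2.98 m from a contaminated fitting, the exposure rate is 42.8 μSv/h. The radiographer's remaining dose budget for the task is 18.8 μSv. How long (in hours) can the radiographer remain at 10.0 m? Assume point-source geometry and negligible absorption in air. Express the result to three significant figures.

4.95 h

Intensity scales as (d₁/d₂)², so rate at 10.0 m:
42.8 × (2.98/10.0)² = 42.8 × 0.08880 = 3.801 μSv/h.
Stay time = 18.8 μSv ÷ 3.801 μSv/h = 4.946 h.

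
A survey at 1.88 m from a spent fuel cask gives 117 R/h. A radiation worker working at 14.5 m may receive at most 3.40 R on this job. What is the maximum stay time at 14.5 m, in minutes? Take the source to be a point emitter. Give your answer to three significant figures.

Intensity scales as (d₁/d₂)², so rate at 14.5 m:
117 × (1.88/14.5)² = 117 × 0.01681 = 1.967 R/h.
Stay time = 3.40 R ÷ 1.967 R/h = 1.729 h = 103.7 min.

104 min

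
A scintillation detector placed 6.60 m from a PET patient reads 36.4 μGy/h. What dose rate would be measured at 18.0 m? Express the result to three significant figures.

4.89 μGy/h

Intensity scales as (d₁/d₂)², so scaling from 6.60 m to 18.0 m:
36.4 × (6.60/18.0)² = 36.4 × 0.1344 = 4.892 μGy/h.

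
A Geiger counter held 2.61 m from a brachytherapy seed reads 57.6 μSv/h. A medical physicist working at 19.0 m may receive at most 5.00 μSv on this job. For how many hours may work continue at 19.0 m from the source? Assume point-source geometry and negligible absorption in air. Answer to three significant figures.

4.60 h

Intensity scales as (d₁/d₂)², so rate at 19.0 m:
57.6 × (2.61/19.0)² = 57.6 × 0.01887 = 1.087 μSv/h.
Stay time = 5.00 μSv ÷ 1.087 μSv/h = 4.600 h.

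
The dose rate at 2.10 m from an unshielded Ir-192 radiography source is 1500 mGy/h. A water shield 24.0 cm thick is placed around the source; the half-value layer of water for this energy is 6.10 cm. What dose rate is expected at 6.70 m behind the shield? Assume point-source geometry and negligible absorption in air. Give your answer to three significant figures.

9.64 mGy/h

Distance alone: (2.10/6.70)² = 0.09824, so 1500 × 0.09824 = 147.4 mGy/h.
Shield: 24.0/6.10 = 3.934 half-value layers → attenuation 2^(−3.934) = 0.06543.
Combined: 147.4 × 0.06543 = 9.644 mGy/h.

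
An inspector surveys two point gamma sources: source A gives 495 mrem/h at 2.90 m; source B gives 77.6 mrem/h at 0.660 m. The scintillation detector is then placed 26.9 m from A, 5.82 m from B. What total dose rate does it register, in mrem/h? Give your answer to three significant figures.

Each source contributes Iᵢ·(dᵢ/rᵢ)²; contributions add.
A: 495 × (2.90/26.9)² = 5.753 mrem/h
B: 77.6 × (0.660/5.82)² = 0.9979 mrem/h
Total = 5.753 + 0.9979 = 6.751 mrem/h.

6.75 mrem/h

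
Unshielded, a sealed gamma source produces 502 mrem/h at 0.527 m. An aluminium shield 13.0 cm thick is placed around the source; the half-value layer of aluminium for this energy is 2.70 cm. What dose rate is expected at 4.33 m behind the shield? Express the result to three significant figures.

Distance alone: 502 × (0.527/4.33)² = 502 × 0.01481 = 7.435 mrem/h.
Shield: 13.0/2.70 = 4.815 half-value layers → attenuation 2^(−4.815) = 0.03553.
Combined: 7.435 × 0.03553 = 0.2642 mrem/h.

0.264 mrem/h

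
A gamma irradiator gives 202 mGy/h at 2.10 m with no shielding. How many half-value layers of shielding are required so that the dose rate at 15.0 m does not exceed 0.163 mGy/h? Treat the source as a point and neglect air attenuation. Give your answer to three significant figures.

4.60 half-value layers

At 15.0 m, distance alone gives 202 × (2.10/15.0)² = 202 × 0.01960 = 3.959 mGy/h.
Further attenuation needed: 3.959/0.163 = 24.29.
n = log₂(24.29) = 4.602 half-value layers.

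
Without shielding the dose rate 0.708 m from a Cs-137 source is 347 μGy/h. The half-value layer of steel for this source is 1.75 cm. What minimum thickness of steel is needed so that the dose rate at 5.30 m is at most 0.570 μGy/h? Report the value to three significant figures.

6.02 cm

At 5.30 m, distance alone gives 347 × (0.708/5.30)² = 347 × 0.01784 = 6.190 μGy/h.
Further attenuation needed: 6.190/0.570 = 10.86.
n = log₂(10.86) = 3.441 half-value layers.
Thickness = 3.441 × 1.75 cm = 6.022 cm.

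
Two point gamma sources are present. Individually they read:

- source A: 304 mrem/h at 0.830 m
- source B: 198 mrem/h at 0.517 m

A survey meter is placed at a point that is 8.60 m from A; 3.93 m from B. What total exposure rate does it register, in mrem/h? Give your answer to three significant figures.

Each source contributes Iᵢ·(dᵢ/rᵢ)²; contributions add.
A: 304 × (0.830/8.60)² = 2.832 mrem/h
B: 198 × (0.517/3.93)² = 3.427 mrem/h
Total = 2.832 + 3.427 = 6.259 mrem/h.

6.26 mrem/h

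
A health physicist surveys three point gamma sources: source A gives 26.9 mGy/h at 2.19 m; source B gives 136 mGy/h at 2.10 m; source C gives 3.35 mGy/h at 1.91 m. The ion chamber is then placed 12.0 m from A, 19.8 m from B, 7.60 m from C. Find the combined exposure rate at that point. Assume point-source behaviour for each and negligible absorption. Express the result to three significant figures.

2.64 mGy/h

By superposition, sum each source's inverse-square contribution:
A: 26.9 × (2.19/12.0)² = 0.8959 mGy/h
B: 136 × (2.10/19.8)² = 1.530 mGy/h
C: 3.35 × (1.91/7.60)² = 0.2116 mGy/h
Total = 0.8959 + 1.530 + 0.2116 = 2.638 mGy/h.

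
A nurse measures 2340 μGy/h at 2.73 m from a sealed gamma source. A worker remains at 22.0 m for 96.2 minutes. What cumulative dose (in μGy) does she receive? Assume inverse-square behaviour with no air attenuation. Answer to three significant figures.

Using I₁d₁² = I₂d₂², rate at 22.0 m:
2340 × (2.73/22.0)² = 2340 × 0.01540 = 36.04 μGy/h.
Dose = rate × time = 36.04 μGy/h × 1.603 h = 57.77 μGy.

57.8 μGy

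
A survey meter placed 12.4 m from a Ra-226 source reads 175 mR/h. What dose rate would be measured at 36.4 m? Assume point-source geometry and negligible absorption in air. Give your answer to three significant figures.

Using I₁d₁² = I₂d₂², scaling from 12.4 m to 36.4 m:
(12.4/36.4)² = 0.1160, so 175 × 0.1160 = 20.30 mR/h.

20.3 mR/h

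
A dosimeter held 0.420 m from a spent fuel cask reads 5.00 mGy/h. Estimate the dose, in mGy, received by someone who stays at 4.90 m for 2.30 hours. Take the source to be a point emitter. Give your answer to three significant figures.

Since intensity falls as 1/r², rate at 4.90 m:
5.00 × (0.420/4.90)² = 5.00 × 0.007347 = 0.03674 mGy/h.
Dose = rate × time = 0.03674 mGy/h × 2.300 h = 0.08450 mGy.

0.0845 mGy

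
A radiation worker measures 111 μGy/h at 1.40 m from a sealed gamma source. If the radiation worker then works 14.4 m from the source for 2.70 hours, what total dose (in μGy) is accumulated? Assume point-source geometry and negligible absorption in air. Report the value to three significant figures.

Intensity scales as (d₁/d₂)², so rate at 14.4 m:
111 × (1.40/14.4)² = 111 × 0.009452 = 1.049 μGy/h.
Dose = rate × time = 1.049 μGy/h × 2.700 h = 2.832 μGy.

2.83 μGy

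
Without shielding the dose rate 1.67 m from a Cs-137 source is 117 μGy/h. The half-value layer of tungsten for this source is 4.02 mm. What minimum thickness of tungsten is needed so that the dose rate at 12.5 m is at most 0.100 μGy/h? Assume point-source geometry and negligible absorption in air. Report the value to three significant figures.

At 12.5 m, distance alone gives 117 × (1.67/12.5)² = 117 × 0.01785 = 2.088 μGy/h.
Further attenuation needed: 2.088/0.100 = 20.88.
n = log₂(20.88) = 4.384 half-value layers.
Thickness = 4.384 × 4.02 mm = 17.62 mm.

17.6 mm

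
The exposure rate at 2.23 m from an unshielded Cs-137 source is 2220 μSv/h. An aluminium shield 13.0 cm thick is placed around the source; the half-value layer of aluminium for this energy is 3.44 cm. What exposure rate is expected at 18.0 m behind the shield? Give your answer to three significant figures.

2.48 μSv/h

Distance alone: (2.23/18.0)² = 0.01535, so 2220 × 0.01535 = 34.08 μSv/h.
Shield: 13.0/3.44 = 3.779 half-value layers → attenuation 2^(−3.779) = 0.07285.
Combined: 34.08 × 0.07285 = 2.483 μSv/h.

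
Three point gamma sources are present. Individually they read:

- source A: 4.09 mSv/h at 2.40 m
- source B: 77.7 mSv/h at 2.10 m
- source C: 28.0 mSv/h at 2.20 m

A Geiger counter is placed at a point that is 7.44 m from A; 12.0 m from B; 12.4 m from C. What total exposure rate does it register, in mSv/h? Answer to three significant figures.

3.69 mSv/h

Each source contributes Iᵢ·(dᵢ/rᵢ)²; contributions add.
A: 4.09 × (2.40/7.44)² = 0.4256 mSv/h
B: 77.7 × (2.10/12.0)² = 2.380 mSv/h
C: 28.0 × (2.20/12.4)² = 0.8814 mSv/h
Total = 0.4256 + 2.380 + 0.8814 = 3.687 mSv/h.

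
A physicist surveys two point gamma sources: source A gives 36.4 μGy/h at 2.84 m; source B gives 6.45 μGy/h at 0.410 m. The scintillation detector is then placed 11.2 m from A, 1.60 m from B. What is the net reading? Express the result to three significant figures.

By superposition, sum each source's inverse-square contribution:
A: 36.4 × (2.84/11.2)² = 2.340 μGy/h
B: 6.45 × (0.410/1.60)² = 0.4235 μGy/h
Total = 2.340 + 0.4235 = 2.763 μGy/h.

2.76 μGy/h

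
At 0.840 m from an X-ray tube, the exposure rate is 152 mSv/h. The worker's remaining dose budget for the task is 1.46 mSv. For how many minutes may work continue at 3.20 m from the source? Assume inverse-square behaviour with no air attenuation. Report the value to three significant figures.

Applying the 1/r² law, rate at 3.20 m:
(0.840/3.20)² = 0.06891, so 152 × 0.06891 = 10.47 mSv/h.
Stay time = 1.46 mSv ÷ 10.47 mSv/h = 0.1394 h = 8.364 min.

8.36 min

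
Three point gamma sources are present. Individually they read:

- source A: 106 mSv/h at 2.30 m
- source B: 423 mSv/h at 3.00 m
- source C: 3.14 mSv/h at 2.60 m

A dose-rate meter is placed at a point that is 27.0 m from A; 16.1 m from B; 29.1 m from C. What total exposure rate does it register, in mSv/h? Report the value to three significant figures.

15.5 mSv/h

By superposition, sum each source's inverse-square contribution:
A: 106 × (2.30/27.0)² = 0.7692 mSv/h
B: 423 × (3.00/16.1)² = 14.69 mSv/h
C: 3.14 × (2.60/29.1)² = 0.02507 mSv/h
Total = 0.7692 + 14.69 + 0.02507 = 15.48 mSv/h.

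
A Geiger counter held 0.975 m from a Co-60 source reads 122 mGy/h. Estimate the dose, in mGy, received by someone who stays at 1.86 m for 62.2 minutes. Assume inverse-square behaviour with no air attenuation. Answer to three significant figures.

By the inverse-square law, rate at 1.86 m:
122 × (0.975/1.86)² = 122 × 0.2748 = 33.53 mGy/h.
Dose = rate × time = 33.53 mGy/h × 1.037 h = 34.77 mGy.

34.8 mGy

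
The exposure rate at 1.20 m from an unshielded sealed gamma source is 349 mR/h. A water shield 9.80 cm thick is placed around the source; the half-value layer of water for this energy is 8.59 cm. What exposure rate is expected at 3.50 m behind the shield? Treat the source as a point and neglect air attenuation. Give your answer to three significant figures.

Distance alone: 349 × (1.20/3.50)² = 349 × 0.1176 = 41.04 mR/h.
Shield: 9.80/8.59 = 1.141 half-value layers → attenuation 2^(−1.141) = 0.4534.
Combined: 41.04 × 0.4534 = 18.61 mR/h.

18.6 mR/h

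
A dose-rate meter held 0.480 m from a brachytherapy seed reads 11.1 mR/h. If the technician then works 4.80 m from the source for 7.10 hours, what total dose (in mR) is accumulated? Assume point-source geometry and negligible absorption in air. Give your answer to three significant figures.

By the inverse-square law, rate at 4.80 m:
11.1 × (0.480/4.80)² = 11.1 × 0.01000 = 0.1110 mR/h.
Dose = rate × time = 0.1110 mR/h × 7.100 h = 0.7881 mR.

0.788 mR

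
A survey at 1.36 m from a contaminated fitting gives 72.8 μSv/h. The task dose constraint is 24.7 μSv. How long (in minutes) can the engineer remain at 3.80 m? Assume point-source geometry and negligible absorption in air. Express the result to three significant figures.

Applying the 1/r² law, rate at 3.80 m:
72.8 × (1.36/3.80)² = 72.8 × 0.1281 = 9.326 μSv/h.
Stay time = 24.7 μSv ÷ 9.326 μSv/h = 2.649 h = 158.9 min.

159 min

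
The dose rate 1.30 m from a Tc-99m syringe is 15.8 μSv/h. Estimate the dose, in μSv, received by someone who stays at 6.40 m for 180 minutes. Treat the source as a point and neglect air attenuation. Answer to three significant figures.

By the inverse-square law, rate at 6.40 m:
(1.30/6.40)² = 0.04126, so 15.8 × 0.04126 = 0.6519 μSv/h.
Dose = rate × time = 0.6519 μSv/h × 3.000 h = 1.956 μSv.

1.96 μSv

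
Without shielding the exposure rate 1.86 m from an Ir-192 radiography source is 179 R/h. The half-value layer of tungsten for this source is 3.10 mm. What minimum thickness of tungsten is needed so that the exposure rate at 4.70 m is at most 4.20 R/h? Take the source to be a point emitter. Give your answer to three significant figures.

8.49 mm

At 4.70 m, distance alone gives 179 × (1.86/4.70)² = 179 × 0.1566 = 28.03 R/h.
Further attenuation needed: 28.03/4.20 = 6.674.
n = log₂(6.674) = 2.739 half-value layers.
Thickness = 2.739 × 3.10 mm = 8.491 mm.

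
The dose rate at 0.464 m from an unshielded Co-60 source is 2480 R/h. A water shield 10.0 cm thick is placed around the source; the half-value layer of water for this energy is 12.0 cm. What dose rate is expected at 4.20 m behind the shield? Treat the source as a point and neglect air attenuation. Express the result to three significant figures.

Distance alone: (0.464/4.20)² = 0.01220, so 2480 × 0.01220 = 30.26 R/h.
Shield: 10.0/12.0 = 0.8333 half-value layers → attenuation 2^(−0.8333) = 0.5612.
Combined: 30.26 × 0.5612 = 16.98 R/h.

17.0 R/h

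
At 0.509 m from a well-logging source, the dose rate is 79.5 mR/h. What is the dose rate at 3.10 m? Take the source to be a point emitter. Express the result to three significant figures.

2.14 mR/h

Applying the 1/r² law, the rate at 3.10 m is
79.5 × (0.509/3.10)² = 79.5 × 0.02696 = 2.143 mR/h.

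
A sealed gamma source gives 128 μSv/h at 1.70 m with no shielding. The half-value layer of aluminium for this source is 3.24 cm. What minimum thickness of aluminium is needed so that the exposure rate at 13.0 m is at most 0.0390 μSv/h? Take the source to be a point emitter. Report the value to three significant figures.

At 13.0 m, distance alone gives (1.70/13.0)² = 0.01710, so 128 × 0.01710 = 2.189 μSv/h.
Further attenuation needed: 2.189/0.0390 = 56.13.
n = log₂(56.13) = 5.811 half-value layers.
Thickness = 5.811 × 3.24 cm = 18.83 cm.

18.8 cm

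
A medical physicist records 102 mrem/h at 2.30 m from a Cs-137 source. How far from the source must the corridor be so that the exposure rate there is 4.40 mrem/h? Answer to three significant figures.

Using I₁d₁² = I₂d₂², d₂ = d₁·√(I₁/I₂).
I₁/I₂ = 102/4.40 = 23.18, so d₂ = 2.30 × √23.18 = 11.07 m.

11.1 m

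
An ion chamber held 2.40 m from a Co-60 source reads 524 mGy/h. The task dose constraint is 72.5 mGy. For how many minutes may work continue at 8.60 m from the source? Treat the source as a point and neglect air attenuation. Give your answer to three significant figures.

107 min

Applying the 1/r² law, rate at 8.60 m:
(2.40/8.60)² = 0.07788, so 524 × 0.07788 = 40.81 mGy/h.
Stay time = 72.5 mGy ÷ 40.81 mGy/h = 1.777 h = 106.6 min.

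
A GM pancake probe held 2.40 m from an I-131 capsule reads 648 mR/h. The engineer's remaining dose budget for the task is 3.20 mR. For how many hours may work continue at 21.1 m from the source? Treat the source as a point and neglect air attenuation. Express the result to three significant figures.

Using I₁d₁² = I₂d₂², rate at 21.1 m:
(2.40/21.1)² = 0.01294, so 648 × 0.01294 = 8.385 mR/h.
Stay time = 3.20 mR ÷ 8.385 mR/h = 0.3816 h.

0.382 h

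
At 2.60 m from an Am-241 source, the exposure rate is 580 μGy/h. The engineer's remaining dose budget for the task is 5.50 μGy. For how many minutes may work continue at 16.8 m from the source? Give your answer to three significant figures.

23.8 min

By the inverse-square law, rate at 16.8 m:
580 × (2.60/16.8)² = 580 × 0.02395 = 13.89 μGy/h.
Stay time = 5.50 μGy ÷ 13.89 μGy/h = 0.3960 h = 23.76 min.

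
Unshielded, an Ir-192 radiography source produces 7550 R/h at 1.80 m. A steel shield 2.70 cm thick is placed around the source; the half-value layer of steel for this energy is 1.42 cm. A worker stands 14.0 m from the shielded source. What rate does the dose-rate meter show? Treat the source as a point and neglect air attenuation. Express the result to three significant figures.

33.4 R/h

Distance alone: (1.80/14.0)² = 0.01653, so 7550 × 0.01653 = 124.8 R/h.
Shield: 2.70/1.42 = 1.901 half-value layers → attenuation 2^(−1.901) = 0.2678.
Combined: 124.8 × 0.2678 = 33.42 R/h.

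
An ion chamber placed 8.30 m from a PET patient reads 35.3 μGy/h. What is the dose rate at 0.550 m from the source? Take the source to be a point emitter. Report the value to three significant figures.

By the inverse-square law, scaling from 8.30 m to 0.550 m:
(8.30/0.550)² = 227.7, so 35.3 × 227.7 = 8038 μGy/h.

8040 μGy/h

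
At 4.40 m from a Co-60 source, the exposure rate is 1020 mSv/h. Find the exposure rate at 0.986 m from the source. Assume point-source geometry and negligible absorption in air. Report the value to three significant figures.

20300 mSv/h

Applying the 1/r² law, the rate at 0.986 m is
1020 × (4.40/0.986)² = 1020 × 19.91 = 20310 mSv/h.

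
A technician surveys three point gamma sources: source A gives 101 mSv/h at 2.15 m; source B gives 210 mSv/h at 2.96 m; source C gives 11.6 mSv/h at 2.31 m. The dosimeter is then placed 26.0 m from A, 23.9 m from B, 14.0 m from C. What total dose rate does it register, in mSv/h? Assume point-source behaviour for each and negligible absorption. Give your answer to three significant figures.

Each source contributes Iᵢ·(dᵢ/rᵢ)²; contributions add.
A: 101 × (2.15/26.0)² = 0.6906 mSv/h
B: 210 × (2.96/23.9)² = 3.221 mSv/h
C: 11.6 × (2.31/14.0)² = 0.3158 mSv/h
Total = 0.6906 + 3.221 + 0.3158 = 4.227 mSv/h.

4.23 mSv/h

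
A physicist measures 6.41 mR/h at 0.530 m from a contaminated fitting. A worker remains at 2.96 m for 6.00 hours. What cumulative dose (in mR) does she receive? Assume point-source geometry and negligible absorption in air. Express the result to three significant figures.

Using I₁d₁² = I₂d₂², rate at 2.96 m:
6.41 × (0.530/2.96)² = 6.41 × 0.03206 = 0.2055 mR/h.
Dose = rate × time = 0.2055 mR/h × 6.000 h = 1.233 mR.

1.23 mR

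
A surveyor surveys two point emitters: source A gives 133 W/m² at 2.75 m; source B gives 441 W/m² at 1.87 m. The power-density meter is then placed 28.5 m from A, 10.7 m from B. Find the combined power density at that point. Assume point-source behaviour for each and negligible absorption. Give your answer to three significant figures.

14.7 W/m²

Each source contributes Iᵢ·(dᵢ/rᵢ)²; contributions add.
A: 133 × (2.75/28.5)² = 1.238 W/m²
B: 441 × (1.87/10.7)² = 13.47 W/m²
Total = 1.238 + 13.47 = 14.71 W/m².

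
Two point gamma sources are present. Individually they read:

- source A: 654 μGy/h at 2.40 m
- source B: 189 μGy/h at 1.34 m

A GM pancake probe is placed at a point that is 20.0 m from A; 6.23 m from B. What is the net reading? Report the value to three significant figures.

By superposition, sum each source's inverse-square contribution:
A: 654 × (2.40/20.0)² = 9.418 μGy/h
B: 189 × (1.34/6.23)² = 8.744 μGy/h
Total = 9.418 + 8.744 = 18.16 μGy/h.

18.2 μGy/h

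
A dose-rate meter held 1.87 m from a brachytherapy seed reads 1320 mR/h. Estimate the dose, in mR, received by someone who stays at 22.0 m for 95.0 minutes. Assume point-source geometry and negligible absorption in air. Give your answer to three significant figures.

Intensity scales as (d₁/d₂)², so rate at 22.0 m:
(1.87/22.0)² = 0.007225, so 1320 × 0.007225 = 9.537 mR/h.
Dose = rate × time = 9.537 mR/h × 1.583 h = 15.10 mR.

15.1 mR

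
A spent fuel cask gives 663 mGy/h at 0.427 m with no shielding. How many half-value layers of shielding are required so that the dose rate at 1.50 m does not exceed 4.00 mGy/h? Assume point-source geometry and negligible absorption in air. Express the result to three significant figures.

At 1.50 m, distance alone gives 663 × (0.427/1.50)² = 663 × 0.08104 = 53.73 mGy/h.
Further attenuation needed: 53.73/4.00 = 13.43.
n = log₂(13.43) = 3.747 half-value layers.

3.75 half-value layers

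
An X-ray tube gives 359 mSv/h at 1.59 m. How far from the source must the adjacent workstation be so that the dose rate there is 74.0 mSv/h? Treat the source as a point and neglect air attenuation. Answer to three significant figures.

3.50 m

Since intensity falls as 1/r², d₂ = d₁·√(I₁/I₂).
I₁/I₂ = 359/74.0 = 4.851, so d₂ = 1.59 × √4.851 = 3.502 m.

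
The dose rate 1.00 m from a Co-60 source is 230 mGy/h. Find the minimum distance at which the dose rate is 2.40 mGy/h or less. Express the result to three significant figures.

Since intensity falls as 1/r², d₂ = d₁·√(I₁/I₂).
I₁/I₂ = 230/2.40 = 95.83, so d₂ = 1.00 × √95.83 = 9.789 m.

9.79 m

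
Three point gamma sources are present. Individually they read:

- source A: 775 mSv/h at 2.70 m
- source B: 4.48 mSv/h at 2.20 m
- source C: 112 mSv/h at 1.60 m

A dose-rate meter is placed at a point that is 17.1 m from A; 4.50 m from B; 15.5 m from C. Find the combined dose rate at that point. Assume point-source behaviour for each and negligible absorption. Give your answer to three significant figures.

21.6 mSv/h

By superposition, sum each source's inverse-square contribution:
A: 775 × (2.70/17.1)² = 19.32 mSv/h
B: 4.48 × (2.20/4.50)² = 1.071 mSv/h
C: 112 × (1.60/15.5)² = 1.193 mSv/h
Total = 19.32 + 1.071 + 1.193 = 21.58 mSv/h.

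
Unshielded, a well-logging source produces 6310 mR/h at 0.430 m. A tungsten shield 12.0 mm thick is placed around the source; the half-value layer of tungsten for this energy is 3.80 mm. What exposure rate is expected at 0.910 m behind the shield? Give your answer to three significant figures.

158 mR/h

Distance alone: 6310 × (0.430/0.910)² = 6310 × 0.2233 = 1409 mR/h.
Shield: 12.0/3.80 = 3.158 half-value layers → attenuation 2^(−3.158) = 0.1120.
Combined: 1409 × 0.1120 = 157.8 mR/h.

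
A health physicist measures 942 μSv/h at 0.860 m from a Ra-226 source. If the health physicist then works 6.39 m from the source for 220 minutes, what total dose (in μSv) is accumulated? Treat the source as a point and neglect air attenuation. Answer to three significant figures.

Applying the 1/r² law, rate at 6.39 m:
942 × (0.860/6.39)² = 942 × 0.01811 = 17.06 μSv/h.
Dose = rate × time = 17.06 μSv/h × 3.667 h = 62.56 μSv.

62.6 μSv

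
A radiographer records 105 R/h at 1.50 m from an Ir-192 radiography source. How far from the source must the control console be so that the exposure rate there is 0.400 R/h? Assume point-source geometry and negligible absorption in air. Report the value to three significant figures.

Since intensity falls as 1/r², d₂ = d₁·√(I₁/I₂).
I₁/I₂ = 105/0.400 = 262.5, so d₂ = 1.50 × √262.5 = 24.30 m.

24.3 m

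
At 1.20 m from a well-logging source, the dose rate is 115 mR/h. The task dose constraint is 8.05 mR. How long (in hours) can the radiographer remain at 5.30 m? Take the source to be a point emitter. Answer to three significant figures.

Applying the 1/r² law, rate at 5.30 m:
115 × (1.20/5.30)² = 115 × 0.05126 = 5.895 mR/h.
Stay time = 8.05 mR ÷ 5.895 mR/h = 1.366 h.

1.37 h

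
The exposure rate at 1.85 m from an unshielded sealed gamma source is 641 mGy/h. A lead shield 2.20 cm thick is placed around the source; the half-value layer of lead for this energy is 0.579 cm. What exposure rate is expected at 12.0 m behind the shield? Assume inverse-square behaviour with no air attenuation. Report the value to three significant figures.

1.09 mGy/h

Distance alone: 641 × (1.85/12.0)² = 641 × 0.02377 = 15.24 mGy/h.
Shield: 2.20/0.579 = 3.800 half-value layers → attenuation 2^(−3.800) = 0.07179.
Combined: 15.24 × 0.07179 = 1.094 mGy/h.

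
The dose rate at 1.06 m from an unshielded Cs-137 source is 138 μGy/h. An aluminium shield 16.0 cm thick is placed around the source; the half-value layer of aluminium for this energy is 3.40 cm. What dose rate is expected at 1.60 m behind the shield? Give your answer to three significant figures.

2.32 μGy/h

Distance alone: (1.06/1.60)² = 0.4389, so 138 × 0.4389 = 60.57 μGy/h.
Shield: 16.0/3.40 = 4.706 half-value layers → attenuation 2^(−4.706) = 0.03831.
Combined: 60.57 × 0.03831 = 2.320 μGy/h.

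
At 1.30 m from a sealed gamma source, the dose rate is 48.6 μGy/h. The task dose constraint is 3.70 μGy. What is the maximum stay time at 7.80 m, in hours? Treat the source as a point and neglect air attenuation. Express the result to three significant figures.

2.74 h

Using I₁d₁² = I₂d₂², rate at 7.80 m:
(1.30/7.80)² = 0.02778, so 48.6 × 0.02778 = 1.350 μGy/h.
Stay time = 3.70 μGy ÷ 1.350 μGy/h = 2.741 h.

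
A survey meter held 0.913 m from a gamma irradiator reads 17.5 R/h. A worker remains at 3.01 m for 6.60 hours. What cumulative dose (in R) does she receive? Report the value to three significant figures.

10.6 R

Using I₁d₁² = I₂d₂², rate at 3.01 m:
17.5 × (0.913/3.01)² = 17.5 × 0.09200 = 1.610 R/h.
Dose = rate × time = 1.610 R/h × 6.600 h = 10.63 R.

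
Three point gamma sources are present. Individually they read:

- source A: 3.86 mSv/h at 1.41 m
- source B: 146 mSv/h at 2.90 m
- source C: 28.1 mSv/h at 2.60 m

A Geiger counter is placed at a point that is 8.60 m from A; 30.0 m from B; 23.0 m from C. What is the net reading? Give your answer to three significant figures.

1.83 mSv/h

Each source contributes Iᵢ·(dᵢ/rᵢ)²; contributions add.
A: 3.86 × (1.41/8.60)² = 0.1038 mSv/h
B: 146 × (2.90/30.0)² = 1.364 mSv/h
C: 28.1 × (2.60/23.0)² = 0.3591 mSv/h
Total = 0.1038 + 1.364 + 0.3591 = 1.827 mSv/h.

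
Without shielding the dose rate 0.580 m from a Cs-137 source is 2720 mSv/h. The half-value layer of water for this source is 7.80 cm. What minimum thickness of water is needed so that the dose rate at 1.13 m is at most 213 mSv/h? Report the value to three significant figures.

At 1.13 m, distance alone gives (0.580/1.13)² = 0.2635, so 2720 × 0.2635 = 716.7 mSv/h.
Further attenuation needed: 716.7/213 = 3.365.
n = log₂(3.365) = 1.751 half-value layers.
Thickness = 1.751 × 7.80 cm = 13.66 cm.

13.7 cm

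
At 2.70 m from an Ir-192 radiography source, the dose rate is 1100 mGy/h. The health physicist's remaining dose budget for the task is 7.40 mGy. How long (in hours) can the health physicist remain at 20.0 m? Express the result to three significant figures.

Applying the 1/r² law, rate at 20.0 m:
(2.70/20.0)² = 0.01823, so 1100 × 0.01823 = 20.05 mGy/h.
Stay time = 7.40 mGy ÷ 20.05 mGy/h = 0.3691 h.

0.369 h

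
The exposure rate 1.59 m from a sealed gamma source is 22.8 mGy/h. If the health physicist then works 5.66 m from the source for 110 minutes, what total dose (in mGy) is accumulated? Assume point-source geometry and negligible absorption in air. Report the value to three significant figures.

Using I₁d₁² = I₂d₂², rate at 5.66 m:
22.8 × (1.59/5.66)² = 22.8 × 0.07892 = 1.799 mGy/h.
Dose = rate × time = 1.799 mGy/h × 1.833 h = 3.298 mGy.

3.30 mGy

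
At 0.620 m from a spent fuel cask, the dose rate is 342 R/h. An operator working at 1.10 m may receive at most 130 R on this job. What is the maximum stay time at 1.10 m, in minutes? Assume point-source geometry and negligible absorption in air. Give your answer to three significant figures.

71.8 min

Intensity scales as (d₁/d₂)², so rate at 1.10 m:
342 × (0.620/1.10)² = 342 × 0.3177 = 108.7 R/h.
Stay time = 130 R ÷ 108.7 R/h = 1.196 h = 71.76 min.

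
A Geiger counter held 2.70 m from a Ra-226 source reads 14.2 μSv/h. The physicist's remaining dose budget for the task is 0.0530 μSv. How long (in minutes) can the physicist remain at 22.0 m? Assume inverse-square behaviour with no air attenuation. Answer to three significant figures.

14.9 min

By the inverse-square law, rate at 22.0 m:
(2.70/22.0)² = 0.01506, so 14.2 × 0.01506 = 0.2139 μSv/h.
Stay time = 0.0530 μSv ÷ 0.2139 μSv/h = 0.2478 h = 14.87 min.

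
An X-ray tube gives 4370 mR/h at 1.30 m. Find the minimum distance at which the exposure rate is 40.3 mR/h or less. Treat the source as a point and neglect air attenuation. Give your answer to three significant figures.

13.5 m

Applying the 1/r² law, d₂ = d₁·√(I₁/I₂).
I₁/I₂ = 4370/40.3 = 108.4, so d₂ = 1.30 × √108.4 = 13.53 m.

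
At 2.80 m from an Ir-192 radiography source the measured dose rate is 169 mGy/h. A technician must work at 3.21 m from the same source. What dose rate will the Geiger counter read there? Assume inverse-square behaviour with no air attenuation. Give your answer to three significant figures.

129 mGy/h

Applying the 1/r² law, scaling from 2.80 m to 3.21 m:
(2.80/3.21)² = 0.7609, so 169 × 0.7609 = 128.6 mGy/h.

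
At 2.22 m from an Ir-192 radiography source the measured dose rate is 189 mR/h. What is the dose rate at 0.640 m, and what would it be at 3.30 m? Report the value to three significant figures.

Since intensity falls as 1/r²,
At 0.640 m: (2.22/0.640)² = 12.03, so 189 × 12.03 = 2274 mR/h
At 3.30 m: 2274 × (0.640/3.30)² = 2274 × 0.03761 = 85.53 mR/h.

2270 mR/h; 85.5 mR/h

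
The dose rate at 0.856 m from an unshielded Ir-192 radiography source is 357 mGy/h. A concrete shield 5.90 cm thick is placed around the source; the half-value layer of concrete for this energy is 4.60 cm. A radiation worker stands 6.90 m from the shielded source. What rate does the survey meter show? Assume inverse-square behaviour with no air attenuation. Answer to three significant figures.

Distance alone: 357 × (0.856/6.90)² = 357 × 0.01539 = 5.494 mGy/h.
Shield: 5.90/4.60 = 1.283 half-value layers → attenuation 2^(−1.283) = 0.4109.
Combined: 5.494 × 0.4109 = 2.257 mGy/h.

2.26 mGy/h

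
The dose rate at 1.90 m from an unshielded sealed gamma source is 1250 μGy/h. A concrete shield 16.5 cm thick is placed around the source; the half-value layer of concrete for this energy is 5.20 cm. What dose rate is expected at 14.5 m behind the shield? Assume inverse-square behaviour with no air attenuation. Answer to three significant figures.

2.38 μGy/h

Distance alone: 1250 × (1.90/14.5)² = 1250 × 0.01717 = 21.46 μGy/h.
Shield: 16.5/5.20 = 3.173 half-value layers → attenuation 2^(−3.173) = 0.1109.
Combined: 21.46 × 0.1109 = 2.380 μGy/h.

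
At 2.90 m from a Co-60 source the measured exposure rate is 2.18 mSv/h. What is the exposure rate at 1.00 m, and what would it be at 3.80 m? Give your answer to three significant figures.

Using I₁d₁² = I₂d₂²,
At 1.00 m: (2.90/1.00)² = 8.410, so 2.18 × 8.410 = 18.33 mSv/h
At 3.80 m: 18.33 × (1.00/3.80)² = 18.33 × 0.06925 = 1.269 mSv/h.

18.3 mSv/h; 1.27 mSv/h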